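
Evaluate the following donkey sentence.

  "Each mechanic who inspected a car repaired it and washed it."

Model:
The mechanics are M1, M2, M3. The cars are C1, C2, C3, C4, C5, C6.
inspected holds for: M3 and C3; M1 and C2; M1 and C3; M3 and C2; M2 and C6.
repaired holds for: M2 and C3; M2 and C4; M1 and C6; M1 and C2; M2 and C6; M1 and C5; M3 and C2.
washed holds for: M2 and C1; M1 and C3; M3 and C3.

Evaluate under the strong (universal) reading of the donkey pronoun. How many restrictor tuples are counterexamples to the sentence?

5

"it" takes "a car" as antecedent — a donkey pronoun bound across the clause boundary.
Strong reading: for every (m,c) with inspected(m,c), repaired(m,c) ∧ washed(m,c).
Restrictor pairs: (M1,C2) ✗  (M1,C3) ✗  (M2,C6) ✗  (M3,C2) ✗  (M3,C3) ✗
Counterexamples (restrictor pairs failing the scope): 5.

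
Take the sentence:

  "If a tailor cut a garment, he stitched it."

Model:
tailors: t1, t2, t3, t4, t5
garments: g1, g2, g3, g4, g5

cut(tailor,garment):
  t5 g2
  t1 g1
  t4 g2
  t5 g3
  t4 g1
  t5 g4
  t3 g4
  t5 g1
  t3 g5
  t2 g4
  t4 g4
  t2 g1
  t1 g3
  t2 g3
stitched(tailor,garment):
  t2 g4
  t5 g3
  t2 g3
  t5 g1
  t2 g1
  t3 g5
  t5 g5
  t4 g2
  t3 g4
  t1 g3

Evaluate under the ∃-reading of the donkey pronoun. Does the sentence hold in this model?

"it" takes "a garment" as antecedent — a donkey pronoun bound across the clause boundary.
Weak reading: every tailor t with some cut-garment has at least one cut-garment g such that stitched(t,g).
Per tailor: t1:✓  t2:✓  t3:✓  t4:✓  t5:✓
Every tailor in the restrictor has a witness.

True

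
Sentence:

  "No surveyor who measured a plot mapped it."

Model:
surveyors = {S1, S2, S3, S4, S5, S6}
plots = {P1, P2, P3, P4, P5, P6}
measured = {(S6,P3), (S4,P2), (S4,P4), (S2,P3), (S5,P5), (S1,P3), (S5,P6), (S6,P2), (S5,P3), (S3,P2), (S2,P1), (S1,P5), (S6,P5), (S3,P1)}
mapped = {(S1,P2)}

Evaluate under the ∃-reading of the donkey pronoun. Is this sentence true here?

"it" takes "a plot" as antecedent — a donkey pronoun bound across the clause boundary.
Truth condition: for no (s,p) with measured(s,p) does mapped(s,p) hold.
Restrictor pairs — does the scope hold? (S1,P3):fails  (S1,P5):fails  (S2,P1):fails  (S2,P3):fails  (S3,P1):fails  (S3,P2):fails  (S4,P2):fails  (S4,P4):fails  (S5,P3):fails  (S5,P5):fails  (S5,P6):fails  (S6,P2):fails  (S6,P3):fails  (S6,P5):fails
Scope holds for no restrictor pair, so the sentence is true.

True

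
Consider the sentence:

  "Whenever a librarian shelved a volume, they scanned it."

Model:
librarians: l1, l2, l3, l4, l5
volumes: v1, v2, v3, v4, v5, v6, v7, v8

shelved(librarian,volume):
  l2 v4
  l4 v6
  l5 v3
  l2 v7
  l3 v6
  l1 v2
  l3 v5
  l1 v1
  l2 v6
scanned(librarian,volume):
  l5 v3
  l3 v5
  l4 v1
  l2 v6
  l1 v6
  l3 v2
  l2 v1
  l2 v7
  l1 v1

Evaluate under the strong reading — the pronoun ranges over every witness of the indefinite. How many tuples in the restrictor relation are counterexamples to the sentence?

4

"it" takes "a volume" as antecedent — a donkey pronoun bound across the clause boundary.
Strong reading: for every (l,v) with shelved(l,v), scanned(l,v).
Restrictor pairs: (l1,v1) ✓  (l1,v2) ✗  (l2,v4) ✗  (l2,v6) ✓  (l2,v7) ✓  (l3,v5) ✓  (l3,v6) ✗  (l4,v6) ✗  (l5,v3) ✓
Counterexamples (restrictor pairs failing the scope): 4.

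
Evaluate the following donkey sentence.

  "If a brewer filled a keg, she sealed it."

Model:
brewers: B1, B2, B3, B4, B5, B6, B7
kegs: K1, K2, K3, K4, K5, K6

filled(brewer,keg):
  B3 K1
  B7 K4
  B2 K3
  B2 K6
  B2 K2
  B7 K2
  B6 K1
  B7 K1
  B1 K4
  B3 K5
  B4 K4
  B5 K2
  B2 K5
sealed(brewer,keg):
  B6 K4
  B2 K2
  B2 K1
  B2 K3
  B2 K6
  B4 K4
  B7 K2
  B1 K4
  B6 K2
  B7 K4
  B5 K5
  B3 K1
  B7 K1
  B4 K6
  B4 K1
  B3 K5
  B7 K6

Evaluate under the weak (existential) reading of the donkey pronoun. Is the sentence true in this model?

"it" takes "a keg" as antecedent — a donkey pronoun bound across the clause boundary.
Weak reading: every brewer b with some filled-keg has at least one filled-keg k such that sealed(b,k).
Per brewer: B1:✓  B2:✓  B3:✓  B4:✓  B5:✗  B6:✗  B7:✓
B5 has no witness among its filled-kegs.

False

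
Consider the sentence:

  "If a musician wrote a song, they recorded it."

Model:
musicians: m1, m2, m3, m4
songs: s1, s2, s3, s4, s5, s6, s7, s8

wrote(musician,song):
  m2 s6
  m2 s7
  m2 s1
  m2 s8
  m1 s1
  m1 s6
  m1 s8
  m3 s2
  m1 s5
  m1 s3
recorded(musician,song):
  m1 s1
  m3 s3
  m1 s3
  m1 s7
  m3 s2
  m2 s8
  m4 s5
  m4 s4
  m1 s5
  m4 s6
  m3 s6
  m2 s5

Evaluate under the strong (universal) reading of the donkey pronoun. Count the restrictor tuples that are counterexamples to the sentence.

5

"it" takes "a song" as antecedent — a donkey pronoun bound across the clause boundary.
Strong reading: for every (m,s) with wrote(m,s), recorded(m,s).
Restrictor pairs: (m1,s1) ✓  (m1,s3) ✓  (m1,s5) ✓  (m1,s6) ✗  (m1,s8) ✗  (m2,s1) ✗  (m2,s6) ✗  (m2,s7) ✗  (m2,s8) ✓  (m3,s2) ✓
Counterexamples (restrictor pairs failing the scope): 5.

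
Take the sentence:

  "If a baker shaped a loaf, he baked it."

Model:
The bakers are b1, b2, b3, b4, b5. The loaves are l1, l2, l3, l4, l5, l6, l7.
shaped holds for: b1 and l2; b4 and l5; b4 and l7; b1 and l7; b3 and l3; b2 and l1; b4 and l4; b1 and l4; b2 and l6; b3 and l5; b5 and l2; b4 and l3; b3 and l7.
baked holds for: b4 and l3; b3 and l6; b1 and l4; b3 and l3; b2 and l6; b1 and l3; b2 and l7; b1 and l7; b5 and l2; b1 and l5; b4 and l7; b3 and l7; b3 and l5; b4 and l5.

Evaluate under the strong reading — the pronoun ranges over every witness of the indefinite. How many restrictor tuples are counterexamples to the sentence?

"it" takes "a loaf" as antecedent — a donkey pronoun bound across the clause boundary.
Strong reading: for every (b,l) with shaped(b,l), baked(b,l).
Restrictor pairs: (b1,l2) ✗  (b1,l4) ✓  (b1,l7) ✓  (b2,l1) ✗  (b2,l6) ✓  (b3,l3) ✓  (b3,l5) ✓  (b3,l7) ✓  (b4,l3) ✓  (b4,l4) ✗  (b4,l5) ✓  (b4,l7) ✓  (b5,l2) ✓
Counterexamples (restrictor pairs failing the scope): 3.

3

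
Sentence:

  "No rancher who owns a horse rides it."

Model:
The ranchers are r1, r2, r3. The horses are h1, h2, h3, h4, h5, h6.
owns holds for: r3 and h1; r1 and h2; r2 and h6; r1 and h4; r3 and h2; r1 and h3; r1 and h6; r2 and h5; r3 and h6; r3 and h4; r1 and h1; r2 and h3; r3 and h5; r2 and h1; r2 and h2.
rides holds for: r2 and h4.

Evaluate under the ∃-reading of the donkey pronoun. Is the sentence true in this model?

"it" takes "a horse" as antecedent — a donkey pronoun bound across the clause boundary.
Truth condition: for no (r,h) with owns(r,h) does rides(r,h) hold.
Restrictor pairs — does the scope hold? (r1,h1):fails  (r1,h2):fails  (r1,h3):fails  (r1,h4):fails  (r1,h6):fails  (r2,h1):fails  (r2,h2):fails  (r2,h3):fails  (r2,h5):fails  (r2,h6):fails  (r3,h1):fails  (r3,h2):fails  (r3,h4):fails  (r3,h5):fails  (r3,h6):fails
Scope holds for no restrictor pair, so the sentence is true.

True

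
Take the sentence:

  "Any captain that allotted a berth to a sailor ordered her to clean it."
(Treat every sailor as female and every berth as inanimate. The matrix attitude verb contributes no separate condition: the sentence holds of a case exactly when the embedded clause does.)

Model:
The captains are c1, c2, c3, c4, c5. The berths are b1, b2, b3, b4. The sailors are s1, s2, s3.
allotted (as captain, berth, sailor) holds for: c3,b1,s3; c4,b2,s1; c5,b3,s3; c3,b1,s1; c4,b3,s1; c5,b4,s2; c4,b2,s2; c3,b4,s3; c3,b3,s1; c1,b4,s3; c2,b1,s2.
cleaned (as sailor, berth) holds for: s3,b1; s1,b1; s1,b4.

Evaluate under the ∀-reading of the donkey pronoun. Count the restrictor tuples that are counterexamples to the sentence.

9

"her" takes "a sailor" as antecedent and "it" takes "a berth"; both are donkey pronouns co-varying with the restrictor.
Strong reading: for every (c,b,s) with allotted(c,b,s), cleaned(s,b).
Restrictor triples: (c1,b4,s3)→cleaned(s3,b4) ✗  (c2,b1,s2)→cleaned(s2,b1) ✗  (c3,b1,s1)→cleaned(s1,b1) ✓  (c3,b1,s3)→cleaned(s3,b1) ✓  (c3,b3,s1)→cleaned(s1,b3) ✗  (c3,b4,s3)→cleaned(s3,b4) ✗  (c4,b2,s1)→cleaned(s1,b2) ✗  (c4,b2,s2)→cleaned(s2,b2) ✗  (c4,b3,s1)→cleaned(s1,b3) ✗  (c5,b3,s3)→cleaned(s3,b3) ✗  (c5,b4,s2)→cleaned(s2,b4) ✗
Counterexamples (restrictor triples failing the scope): 9.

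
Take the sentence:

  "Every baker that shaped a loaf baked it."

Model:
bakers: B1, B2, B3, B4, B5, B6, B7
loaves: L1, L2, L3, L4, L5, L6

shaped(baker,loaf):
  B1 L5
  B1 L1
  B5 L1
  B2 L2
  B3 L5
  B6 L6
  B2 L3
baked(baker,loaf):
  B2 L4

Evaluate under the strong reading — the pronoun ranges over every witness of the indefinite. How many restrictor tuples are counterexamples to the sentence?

7

"it" takes "a loaf" as antecedent — a donkey pronoun bound across the clause boundary.
Strong reading: for every (b,l) with shaped(b,l), baked(b,l).
Restrictor pairs: (B1,L1) ✗  (B1,L5) ✗  (B2,L2) ✗  (B2,L3) ✗  (B3,L5) ✗  (B5,L1) ✗  (B6,L6) ✗
Counterexamples (restrictor pairs failing the scope): 7.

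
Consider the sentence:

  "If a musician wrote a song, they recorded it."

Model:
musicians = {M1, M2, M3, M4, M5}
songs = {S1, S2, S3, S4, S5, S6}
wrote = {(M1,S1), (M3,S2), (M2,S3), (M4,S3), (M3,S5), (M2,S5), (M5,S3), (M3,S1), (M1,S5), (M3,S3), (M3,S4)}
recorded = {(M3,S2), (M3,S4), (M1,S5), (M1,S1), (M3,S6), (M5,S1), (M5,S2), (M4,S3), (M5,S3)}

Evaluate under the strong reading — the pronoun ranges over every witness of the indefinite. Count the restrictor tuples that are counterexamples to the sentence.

5

"it" takes "a song" as antecedent — a donkey pronoun bound across the clause boundary.
Strong reading: for every (m,s) with wrote(m,s), recorded(m,s).
Restrictor pairs: (M1,S1) ✓  (M1,S5) ✓  (M2,S3) ✗  (M2,S5) ✗  (M3,S1) ✗  (M3,S2) ✓  (M3,S3) ✗  (M3,S4) ✓  (M3,S5) ✗  (M4,S3) ✓  (M5,S3) ✓
Counterexamples (restrictor pairs failing the scope): 5.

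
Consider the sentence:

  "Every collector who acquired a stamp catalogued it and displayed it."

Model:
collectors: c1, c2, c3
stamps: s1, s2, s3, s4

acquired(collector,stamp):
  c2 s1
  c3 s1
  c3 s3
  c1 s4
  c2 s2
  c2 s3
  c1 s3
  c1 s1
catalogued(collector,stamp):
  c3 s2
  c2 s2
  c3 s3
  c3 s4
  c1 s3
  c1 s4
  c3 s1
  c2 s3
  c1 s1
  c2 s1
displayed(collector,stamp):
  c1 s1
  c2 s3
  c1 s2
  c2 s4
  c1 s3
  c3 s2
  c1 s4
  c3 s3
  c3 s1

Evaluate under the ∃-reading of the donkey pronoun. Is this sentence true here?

"it" takes "a stamp" as antecedent — a donkey pronoun bound across the clause boundary.
Weak reading: every collector c with some acquired-stamp has at least one acquired-stamp s such that catalogued(c,s) ∧ displayed(c,s).
Per collector: c1:✓  c2:✓  c3:✓
Every collector in the restrictor has a witness.

True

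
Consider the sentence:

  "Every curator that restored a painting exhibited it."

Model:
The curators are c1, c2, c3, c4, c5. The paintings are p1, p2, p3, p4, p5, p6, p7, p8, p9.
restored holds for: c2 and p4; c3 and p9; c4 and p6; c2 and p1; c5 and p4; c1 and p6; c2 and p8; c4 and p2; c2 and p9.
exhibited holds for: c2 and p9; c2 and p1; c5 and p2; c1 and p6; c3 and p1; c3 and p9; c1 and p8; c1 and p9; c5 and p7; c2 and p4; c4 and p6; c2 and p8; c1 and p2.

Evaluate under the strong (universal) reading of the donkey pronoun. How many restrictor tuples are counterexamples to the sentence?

"it" takes "a painting" as antecedent — a donkey pronoun bound across the clause boundary.
Strong reading: for every (c,p) with restored(c,p), exhibited(c,p).
Restrictor pairs: (c1,p6) ✓  (c2,p1) ✓  (c2,p4) ✓  (c2,p8) ✓  (c2,p9) ✓  (c3,p9) ✓  (c4,p2) ✗  (c4,p6) ✓  (c5,p4) ✗
Counterexamples (restrictor pairs failing the scope): 2.

2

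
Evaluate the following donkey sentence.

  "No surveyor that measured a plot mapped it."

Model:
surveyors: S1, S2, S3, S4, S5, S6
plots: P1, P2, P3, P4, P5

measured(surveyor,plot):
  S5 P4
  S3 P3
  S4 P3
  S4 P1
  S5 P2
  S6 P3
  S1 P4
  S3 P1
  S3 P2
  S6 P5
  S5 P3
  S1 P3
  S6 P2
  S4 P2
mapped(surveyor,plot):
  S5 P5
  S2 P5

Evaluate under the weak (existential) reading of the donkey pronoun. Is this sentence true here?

"it" takes "a plot" as antecedent — a donkey pronoun bound across the clause boundary.
Truth condition: for no (s,p) with measured(s,p) does mapped(s,p) hold.
Restrictor pairs — does the scope hold? (S1,P3):fails  (S1,P4):fails  (S3,P1):fails  (S3,P2):fails  (S3,P3):fails  (S4,P1):fails  (S4,P2):fails  (S4,P3):fails  (S5,P2):fails  (S5,P3):fails  (S5,P4):fails  (S6,P2):fails  (S6,P3):fails  (S6,P5):fails
Scope holds for no restrictor pair, so the sentence is true.

True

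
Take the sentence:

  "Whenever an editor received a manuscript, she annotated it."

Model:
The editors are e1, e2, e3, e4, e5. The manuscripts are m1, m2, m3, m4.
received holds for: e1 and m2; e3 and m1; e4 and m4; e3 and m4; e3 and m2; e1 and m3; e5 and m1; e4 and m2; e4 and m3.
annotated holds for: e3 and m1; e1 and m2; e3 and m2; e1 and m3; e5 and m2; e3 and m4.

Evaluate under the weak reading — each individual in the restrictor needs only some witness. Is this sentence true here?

False

"it" takes "a manuscript" as antecedent — a donkey pronoun bound across the clause boundary.
Weak reading: every editor e with some received-manuscript has at least one received-manuscript m such that annotated(e,m).
Per editor: e1:✓  e3:✓  e4:✗  e5:✗
e4 has no witness among its received-manuscripts.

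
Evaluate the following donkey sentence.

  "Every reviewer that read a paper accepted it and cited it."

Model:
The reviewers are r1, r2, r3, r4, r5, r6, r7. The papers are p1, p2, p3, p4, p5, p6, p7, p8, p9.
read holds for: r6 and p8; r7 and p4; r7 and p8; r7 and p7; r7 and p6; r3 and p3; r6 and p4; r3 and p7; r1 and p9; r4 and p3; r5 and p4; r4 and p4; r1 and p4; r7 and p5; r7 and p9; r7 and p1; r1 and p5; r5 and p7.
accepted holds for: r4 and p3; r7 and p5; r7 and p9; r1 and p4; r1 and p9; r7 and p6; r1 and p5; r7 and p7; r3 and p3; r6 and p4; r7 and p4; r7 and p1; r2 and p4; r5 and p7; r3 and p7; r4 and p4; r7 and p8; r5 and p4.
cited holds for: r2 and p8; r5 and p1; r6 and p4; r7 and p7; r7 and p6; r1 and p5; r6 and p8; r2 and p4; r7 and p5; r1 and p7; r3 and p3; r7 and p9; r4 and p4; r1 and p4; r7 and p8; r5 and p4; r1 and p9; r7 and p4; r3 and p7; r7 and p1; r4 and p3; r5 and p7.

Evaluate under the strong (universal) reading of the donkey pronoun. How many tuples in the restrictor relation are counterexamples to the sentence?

"it" takes "a paper" as antecedent — a donkey pronoun bound across the clause boundary.
Strong reading: for every (r,p) with read(r,p), accepted(r,p) ∧ cited(r,p).
Restrictor pairs: (r1,p4) ✓  (r1,p5) ✓  (r1,p9) ✓  (r3,p3) ✓  (r3,p7) ✓  (r4,p3) ✓  (r4,p4) ✓  (r5,p4) ✓  (r5,p7) ✓  (r6,p4) ✓  (r6,p8) ✗  (r7,p1) ✓  (r7,p4) ✓  (r7,p5) ✓  (r7,p6) ✓  (r7,p7) ✓  (r7,p8) ✓  (r7,p9) ✓
Counterexamples (restrictor pairs failing the scope): 1.

1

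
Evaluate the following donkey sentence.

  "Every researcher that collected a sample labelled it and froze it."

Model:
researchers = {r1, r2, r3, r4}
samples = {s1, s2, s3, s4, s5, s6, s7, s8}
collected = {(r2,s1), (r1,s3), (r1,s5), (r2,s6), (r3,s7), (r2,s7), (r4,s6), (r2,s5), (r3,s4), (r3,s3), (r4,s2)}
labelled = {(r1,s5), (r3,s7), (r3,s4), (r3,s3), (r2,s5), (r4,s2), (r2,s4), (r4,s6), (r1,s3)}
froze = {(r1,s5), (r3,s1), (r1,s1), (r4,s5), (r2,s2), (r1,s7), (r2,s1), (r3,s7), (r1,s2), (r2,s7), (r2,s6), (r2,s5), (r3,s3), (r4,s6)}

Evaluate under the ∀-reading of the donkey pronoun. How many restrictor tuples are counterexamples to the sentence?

6

"it" takes "a sample" as antecedent — a donkey pronoun bound across the clause boundary.
Strong reading: for every (r,s) with collected(r,s), labelled(r,s) ∧ froze(r,s).
Restrictor pairs: (r1,s3) ✗  (r1,s5) ✓  (r2,s1) ✗  (r2,s5) ✓  (r2,s6) ✗  (r2,s7) ✗  (r3,s3) ✓  (r3,s4) ✗  (r3,s7) ✓  (r4,s2) ✗  (r4,s6) ✓
Counterexamples (restrictor pairs failing the scope): 6.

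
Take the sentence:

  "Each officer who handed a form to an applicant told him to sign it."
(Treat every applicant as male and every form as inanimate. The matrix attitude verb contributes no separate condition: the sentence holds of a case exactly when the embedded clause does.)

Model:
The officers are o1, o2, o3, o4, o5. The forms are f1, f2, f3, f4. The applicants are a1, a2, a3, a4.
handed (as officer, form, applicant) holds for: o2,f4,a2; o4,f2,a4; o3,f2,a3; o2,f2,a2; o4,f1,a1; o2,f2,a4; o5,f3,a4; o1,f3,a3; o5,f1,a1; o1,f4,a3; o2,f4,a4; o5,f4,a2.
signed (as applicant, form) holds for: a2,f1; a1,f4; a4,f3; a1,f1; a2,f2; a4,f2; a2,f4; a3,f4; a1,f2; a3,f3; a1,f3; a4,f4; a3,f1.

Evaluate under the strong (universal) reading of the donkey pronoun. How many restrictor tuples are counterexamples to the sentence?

"him" takes "an applicant" as antecedent and "it" takes "a form"; both are donkey pronouns co-varying with the restrictor.
Strong reading: for every (o,f,a) with handed(o,f,a), signed(a,f).
Restrictor triples: (o1,f3,a3)→signed(a3,f3) ✓  (o1,f4,a3)→signed(a3,f4) ✓  (o2,f2,a2)→signed(a2,f2) ✓  (o2,f2,a4)→signed(a4,f2) ✓  (o2,f4,a2)→signed(a2,f4) ✓  (o2,f4,a4)→signed(a4,f4) ✓  (o3,f2,a3)→signed(a3,f2) ✗  (o4,f1,a1)→signed(a1,f1) ✓  (o4,f2,a4)→signed(a4,f2) ✓  (o5,f1,a1)→signed(a1,f1) ✓  (o5,f3,a4)→signed(a4,f3) ✓  (o5,f4,a2)→signed(a2,f4) ✓
Counterexamples (restrictor triples failing the scope): 1.

1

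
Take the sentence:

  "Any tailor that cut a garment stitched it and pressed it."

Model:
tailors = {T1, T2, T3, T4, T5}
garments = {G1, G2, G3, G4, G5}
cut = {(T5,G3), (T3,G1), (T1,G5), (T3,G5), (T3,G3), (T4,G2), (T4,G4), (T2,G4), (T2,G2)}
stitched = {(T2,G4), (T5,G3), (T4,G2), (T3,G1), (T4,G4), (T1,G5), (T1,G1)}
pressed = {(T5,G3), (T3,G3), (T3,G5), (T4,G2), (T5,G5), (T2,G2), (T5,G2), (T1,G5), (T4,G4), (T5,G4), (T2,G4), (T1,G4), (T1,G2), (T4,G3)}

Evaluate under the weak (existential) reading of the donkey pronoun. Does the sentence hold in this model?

False

"it" takes "a garment" as antecedent — a donkey pronoun bound across the clause boundary.
Weak reading: every tailor t with some cut-garment has at least one cut-garment g such that stitched(t,g) ∧ pressed(t,g).
Per tailor: T1:✓  T2:✓  T3:✗  T4:✓  T5:✓
T3 has no witness among its cut-garments.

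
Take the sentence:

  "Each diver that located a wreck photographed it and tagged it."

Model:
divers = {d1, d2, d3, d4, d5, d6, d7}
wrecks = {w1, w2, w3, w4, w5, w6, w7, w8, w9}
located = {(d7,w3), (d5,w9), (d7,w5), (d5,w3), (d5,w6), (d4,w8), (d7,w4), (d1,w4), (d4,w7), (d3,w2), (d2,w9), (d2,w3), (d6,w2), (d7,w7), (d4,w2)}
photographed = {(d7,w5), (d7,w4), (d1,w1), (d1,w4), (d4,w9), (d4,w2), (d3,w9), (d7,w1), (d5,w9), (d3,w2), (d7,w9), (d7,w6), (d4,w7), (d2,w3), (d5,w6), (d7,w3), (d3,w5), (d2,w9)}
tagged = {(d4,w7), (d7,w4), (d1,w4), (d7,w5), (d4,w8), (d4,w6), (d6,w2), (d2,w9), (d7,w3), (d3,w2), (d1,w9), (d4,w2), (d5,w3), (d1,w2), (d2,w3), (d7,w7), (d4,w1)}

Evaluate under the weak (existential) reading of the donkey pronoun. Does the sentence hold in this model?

False

"it" takes "a wreck" as antecedent — a donkey pronoun bound across the clause boundary.
Weak reading: every diver d with some located-wreck has at least one located-wreck w such that photographed(d,w) ∧ tagged(d,w).
Per diver: d1:✓  d2:✓  d3:✓  d4:✓  d5:✗  d6:✗  d7:✓
d5 has no witness among its located-wrecks.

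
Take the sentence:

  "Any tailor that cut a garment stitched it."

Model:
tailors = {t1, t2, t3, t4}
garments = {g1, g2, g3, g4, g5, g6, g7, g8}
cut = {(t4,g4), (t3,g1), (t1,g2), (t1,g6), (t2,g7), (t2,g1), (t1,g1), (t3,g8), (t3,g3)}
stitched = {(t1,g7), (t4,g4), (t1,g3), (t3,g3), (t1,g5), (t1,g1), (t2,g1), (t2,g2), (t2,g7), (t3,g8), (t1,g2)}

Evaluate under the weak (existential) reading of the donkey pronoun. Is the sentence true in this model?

True

"it" takes "a garment" as antecedent — a donkey pronoun bound across the clause boundary.
Weak reading: every tailor t with some cut-garment has at least one cut-garment g such that stitched(t,g).
Per tailor: t1:✓  t2:✓  t3:✓  t4:✓
Every tailor in the restrictor has a witness.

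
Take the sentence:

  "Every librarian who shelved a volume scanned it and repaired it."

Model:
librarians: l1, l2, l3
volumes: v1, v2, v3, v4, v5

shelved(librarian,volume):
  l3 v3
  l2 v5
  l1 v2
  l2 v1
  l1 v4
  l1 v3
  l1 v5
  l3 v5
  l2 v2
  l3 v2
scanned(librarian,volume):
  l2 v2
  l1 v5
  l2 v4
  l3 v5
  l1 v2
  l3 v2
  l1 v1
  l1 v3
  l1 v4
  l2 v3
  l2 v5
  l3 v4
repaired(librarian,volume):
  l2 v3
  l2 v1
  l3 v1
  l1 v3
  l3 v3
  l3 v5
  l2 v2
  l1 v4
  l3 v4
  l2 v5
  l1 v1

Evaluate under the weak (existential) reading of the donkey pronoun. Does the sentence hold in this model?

"it" takes "a volume" as antecedent — a donkey pronoun bound across the clause boundary.
Weak reading: every librarian l with some shelved-volume has at least one shelved-volume v such that scanned(l,v) ∧ repaired(l,v).
Per librarian: l1:✓  l2:✓  l3:✓
Every librarian in the restrictor has a witness.

True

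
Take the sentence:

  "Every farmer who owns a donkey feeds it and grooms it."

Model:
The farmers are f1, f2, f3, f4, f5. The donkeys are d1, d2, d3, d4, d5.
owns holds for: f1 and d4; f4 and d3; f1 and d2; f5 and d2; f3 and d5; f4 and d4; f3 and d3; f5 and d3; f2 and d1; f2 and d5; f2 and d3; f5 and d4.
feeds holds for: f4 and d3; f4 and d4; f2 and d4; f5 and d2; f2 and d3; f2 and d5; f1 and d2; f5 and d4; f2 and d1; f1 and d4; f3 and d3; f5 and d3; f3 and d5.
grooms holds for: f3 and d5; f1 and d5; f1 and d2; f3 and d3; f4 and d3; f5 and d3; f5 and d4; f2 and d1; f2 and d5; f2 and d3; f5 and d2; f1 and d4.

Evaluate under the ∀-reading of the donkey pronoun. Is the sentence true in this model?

False

"it" takes "a donkey" as antecedent — a donkey pronoun bound across the clause boundary.
Strong reading: for every (f,d) with owns(f,d), feeds(f,d) ∧ grooms(f,d).
Restrictor pairs: (f1,d2) ✓  (f1,d4) ✓  (f2,d1) ✓  (f2,d3) ✓  (f2,d5) ✓  (f3,d3) ✓  (f3,d5) ✓  (f4,d3) ✓  (f4,d4) ✗  (f5,d2) ✓  (f5,d3) ✓  (f5,d4) ✓
Counterexample: (f4,d4) is in owns but fails the scope.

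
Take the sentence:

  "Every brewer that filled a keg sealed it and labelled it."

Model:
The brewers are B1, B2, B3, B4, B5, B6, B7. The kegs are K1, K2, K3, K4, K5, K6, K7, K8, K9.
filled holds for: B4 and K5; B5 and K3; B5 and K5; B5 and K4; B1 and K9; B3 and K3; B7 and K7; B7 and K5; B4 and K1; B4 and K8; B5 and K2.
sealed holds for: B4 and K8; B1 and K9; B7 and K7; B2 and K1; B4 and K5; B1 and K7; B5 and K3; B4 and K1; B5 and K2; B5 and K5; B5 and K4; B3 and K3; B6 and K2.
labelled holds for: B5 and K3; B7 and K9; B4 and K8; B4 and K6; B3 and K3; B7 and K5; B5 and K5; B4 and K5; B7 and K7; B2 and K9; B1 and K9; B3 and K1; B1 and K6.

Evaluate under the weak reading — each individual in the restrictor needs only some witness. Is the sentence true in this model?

True

"it" takes "a keg" as antecedent — a donkey pronoun bound across the clause boundary.
Weak reading: every brewer b with some filled-keg has at least one filled-keg k such that sealed(b,k) ∧ labelled(b,k).
Per brewer: B1:✓  B3:✓  B4:✓  B5:✓  B7:✓
Every brewer in the restrictor has a witness.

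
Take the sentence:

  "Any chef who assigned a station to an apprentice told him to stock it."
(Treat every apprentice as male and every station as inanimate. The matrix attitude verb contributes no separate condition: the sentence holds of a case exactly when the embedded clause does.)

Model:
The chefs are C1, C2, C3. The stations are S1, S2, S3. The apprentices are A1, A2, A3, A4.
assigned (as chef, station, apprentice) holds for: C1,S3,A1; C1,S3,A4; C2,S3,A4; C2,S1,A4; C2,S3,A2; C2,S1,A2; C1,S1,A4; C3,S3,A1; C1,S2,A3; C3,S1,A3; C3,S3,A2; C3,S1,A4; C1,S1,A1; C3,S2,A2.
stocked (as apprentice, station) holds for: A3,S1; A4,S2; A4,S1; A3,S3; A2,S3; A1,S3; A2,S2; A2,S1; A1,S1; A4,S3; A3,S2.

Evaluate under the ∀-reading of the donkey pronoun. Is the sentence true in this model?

"him" takes "an apprentice" as antecedent and "it" takes "a station"; both are donkey pronouns co-varying with the restrictor.
Strong reading: for every (c,s,a) with assigned(c,s,a), stocked(a,s).
Restrictor triples: (C1,S1,A1)→stocked(A1,S1) ✓  (C1,S1,A4)→stocked(A4,S1) ✓  (C1,S2,A3)→stocked(A3,S2) ✓  (C1,S3,A1)→stocked(A1,S3) ✓  (C1,S3,A4)→stocked(A4,S3) ✓  (C2,S1,A2)→stocked(A2,S1) ✓  (C2,S1,A4)→stocked(A4,S1) ✓  (C2,S3,A2)→stocked(A2,S3) ✓  (C2,S3,A4)→stocked(A4,S3) ✓  (C3,S1,A3)→stocked(A3,S1) ✓  (C3,S1,A4)→stocked(A4,S1) ✓  (C3,S2,A2)→stocked(A2,S2) ✓  (C3,S3,A1)→stocked(A1,S3) ✓  (C3,S3,A2)→stocked(A2,S3) ✓
Every restrictor triple satisfies the scope.

True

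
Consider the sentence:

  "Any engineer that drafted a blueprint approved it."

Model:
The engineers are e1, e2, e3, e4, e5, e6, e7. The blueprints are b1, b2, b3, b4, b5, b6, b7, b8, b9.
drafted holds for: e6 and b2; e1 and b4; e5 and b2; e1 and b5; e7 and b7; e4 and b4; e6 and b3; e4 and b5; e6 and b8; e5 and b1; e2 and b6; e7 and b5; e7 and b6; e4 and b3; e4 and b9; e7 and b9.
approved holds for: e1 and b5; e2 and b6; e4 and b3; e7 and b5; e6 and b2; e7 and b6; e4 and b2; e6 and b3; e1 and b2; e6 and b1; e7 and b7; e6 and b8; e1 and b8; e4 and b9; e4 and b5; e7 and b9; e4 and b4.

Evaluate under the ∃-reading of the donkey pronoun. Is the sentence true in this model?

False

"it" takes "a blueprint" as antecedent — a donkey pronoun bound across the clause boundary.
Weak reading: every engineer e with some drafted-blueprint has at least one drafted-blueprint b such that approved(e,b).
Per engineer: e1:✓  e2:✓  e4:✓  e5:✗  e6:✓  e7:✓
e5 has no witness among its drafted-blueprints.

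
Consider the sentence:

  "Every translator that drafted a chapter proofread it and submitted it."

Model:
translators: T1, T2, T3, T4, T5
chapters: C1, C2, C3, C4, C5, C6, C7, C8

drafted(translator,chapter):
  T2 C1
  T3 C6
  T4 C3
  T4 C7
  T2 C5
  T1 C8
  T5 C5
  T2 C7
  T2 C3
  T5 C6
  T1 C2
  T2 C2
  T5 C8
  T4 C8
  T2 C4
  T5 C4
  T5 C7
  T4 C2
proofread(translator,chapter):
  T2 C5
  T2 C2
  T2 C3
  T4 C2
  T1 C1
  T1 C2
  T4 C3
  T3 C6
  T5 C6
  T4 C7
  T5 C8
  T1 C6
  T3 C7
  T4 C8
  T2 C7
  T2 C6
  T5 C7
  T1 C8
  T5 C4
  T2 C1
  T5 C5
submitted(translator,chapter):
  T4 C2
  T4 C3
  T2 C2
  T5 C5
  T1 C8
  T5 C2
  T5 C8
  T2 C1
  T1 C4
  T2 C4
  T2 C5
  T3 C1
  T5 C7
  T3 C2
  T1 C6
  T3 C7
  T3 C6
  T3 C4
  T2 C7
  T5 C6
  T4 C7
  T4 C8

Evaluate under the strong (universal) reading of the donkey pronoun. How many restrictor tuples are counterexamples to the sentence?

"it" takes "a chapter" as antecedent — a donkey pronoun bound across the clause boundary.
Strong reading: for every (t,c) with drafted(t,c), proofread(t,c) ∧ submitted(t,c).
Restrictor pairs: (T1,C2) ✗  (T1,C8) ✓  (T2,C1) ✓  (T2,C2) ✓  (T2,C3) ✗  (T2,C4) ✗  (T2,C5) ✓  (T2,C7) ✓  (T3,C6) ✓  (T4,C2) ✓  (T4,C3) ✓  (T4,C7) ✓  (T4,C8) ✓  (T5,C4) ✗  (T5,C5) ✓  (T5,C6) ✓  (T5,C7) ✓  (T5,C8) ✓
Counterexamples (restrictor pairs failing the scope): 4.

4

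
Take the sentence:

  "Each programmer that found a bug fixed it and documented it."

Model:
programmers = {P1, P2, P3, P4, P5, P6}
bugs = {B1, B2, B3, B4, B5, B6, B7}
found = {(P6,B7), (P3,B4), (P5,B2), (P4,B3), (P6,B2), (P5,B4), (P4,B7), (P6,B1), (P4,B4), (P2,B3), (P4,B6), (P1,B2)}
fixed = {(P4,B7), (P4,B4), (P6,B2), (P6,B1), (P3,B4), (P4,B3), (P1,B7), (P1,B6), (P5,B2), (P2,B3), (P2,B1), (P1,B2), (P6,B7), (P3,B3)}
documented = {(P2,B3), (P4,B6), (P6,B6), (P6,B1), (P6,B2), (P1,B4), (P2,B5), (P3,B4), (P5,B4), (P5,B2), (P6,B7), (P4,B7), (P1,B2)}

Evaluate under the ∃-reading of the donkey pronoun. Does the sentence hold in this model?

"it" takes "a bug" as antecedent — a donkey pronoun bound across the clause boundary.
Weak reading: every programmer p with some found-bug has at least one found-bug b such that fixed(p,b) ∧ documented(p,b).
Per programmer: P1:✓  P2:✓  P3:✓  P4:✓  P5:✓  P6:✓
Every programmer in the restrictor has a witness.

True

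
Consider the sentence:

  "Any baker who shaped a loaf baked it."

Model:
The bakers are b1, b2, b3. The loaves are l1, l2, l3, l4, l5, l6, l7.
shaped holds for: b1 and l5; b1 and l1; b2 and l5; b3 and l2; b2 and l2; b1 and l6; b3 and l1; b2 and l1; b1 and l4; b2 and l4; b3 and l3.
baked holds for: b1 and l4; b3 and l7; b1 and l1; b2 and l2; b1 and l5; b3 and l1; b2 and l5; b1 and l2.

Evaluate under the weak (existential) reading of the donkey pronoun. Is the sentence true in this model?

True

"it" takes "a loaf" as antecedent — a donkey pronoun bound across the clause boundary.
Weak reading: every baker b with some shaped-loaf has at least one shaped-loaf l such that baked(b,l).
Per baker: b1:✓  b2:✓  b3:✓
Every baker in the restrictor has a witness.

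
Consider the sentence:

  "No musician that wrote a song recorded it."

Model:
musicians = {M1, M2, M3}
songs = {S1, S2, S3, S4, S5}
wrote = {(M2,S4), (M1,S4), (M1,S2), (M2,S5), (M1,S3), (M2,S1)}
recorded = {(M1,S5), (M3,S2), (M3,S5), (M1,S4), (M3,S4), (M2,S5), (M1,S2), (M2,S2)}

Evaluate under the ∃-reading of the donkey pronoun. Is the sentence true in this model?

False

"it" takes "a song" as antecedent — a donkey pronoun bound across the clause boundary.
Truth condition: for no (m,s) with wrote(m,s) does recorded(m,s) hold.
Restrictor pairs — does the scope hold? (M1,S2):holds  (M1,S3):fails  (M1,S4):holds  (M2,S1):fails  (M2,S4):fails  (M2,S5):holds
Scope holds for 3 pair(s), so the sentence is false.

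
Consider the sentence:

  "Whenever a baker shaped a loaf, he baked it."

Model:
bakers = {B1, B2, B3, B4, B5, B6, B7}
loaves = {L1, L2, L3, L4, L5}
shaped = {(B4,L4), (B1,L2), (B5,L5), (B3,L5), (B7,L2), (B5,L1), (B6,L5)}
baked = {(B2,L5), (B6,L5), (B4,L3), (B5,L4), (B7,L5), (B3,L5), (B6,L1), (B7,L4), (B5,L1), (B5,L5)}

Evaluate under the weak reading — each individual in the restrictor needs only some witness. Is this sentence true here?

"it" takes "a loaf" as antecedent — a donkey pronoun bound across the clause boundary.
Weak reading: every baker b with some shaped-loaf has at least one shaped-loaf l such that baked(b,l).
Per baker: B1:✗  B3:✓  B4:✗  B5:✓  B6:✓  B7:✗
B1 has no witness among its shaped-loaves.

False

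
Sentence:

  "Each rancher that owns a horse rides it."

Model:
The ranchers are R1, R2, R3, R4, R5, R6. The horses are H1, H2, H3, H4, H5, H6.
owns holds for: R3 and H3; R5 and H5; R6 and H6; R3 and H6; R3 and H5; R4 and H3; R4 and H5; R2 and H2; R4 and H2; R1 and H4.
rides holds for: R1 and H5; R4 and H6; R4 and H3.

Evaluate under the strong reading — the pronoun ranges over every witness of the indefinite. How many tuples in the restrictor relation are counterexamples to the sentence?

"it" takes "a horse" as antecedent — a donkey pronoun bound across the clause boundary.
Strong reading: for every (r,h) with owns(r,h), rides(r,h).
Restrictor pairs: (R1,H4) ✗  (R2,H2) ✗  (R3,H3) ✗  (R3,H5) ✗  (R3,H6) ✗  (R4,H2) ✗  (R4,H3) ✓  (R4,H5) ✗  (R5,H5) ✗  (R6,H6) ✗
Counterexamples (restrictor pairs failing the scope): 9.

9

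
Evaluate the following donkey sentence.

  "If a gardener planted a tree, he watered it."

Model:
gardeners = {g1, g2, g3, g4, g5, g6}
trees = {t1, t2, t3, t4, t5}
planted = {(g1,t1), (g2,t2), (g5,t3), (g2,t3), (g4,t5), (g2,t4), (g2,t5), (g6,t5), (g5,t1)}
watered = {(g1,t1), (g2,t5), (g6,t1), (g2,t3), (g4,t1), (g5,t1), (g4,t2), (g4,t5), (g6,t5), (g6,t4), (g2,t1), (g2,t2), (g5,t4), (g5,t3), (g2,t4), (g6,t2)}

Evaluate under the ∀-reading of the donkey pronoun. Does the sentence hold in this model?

"it" takes "a tree" as antecedent — a donkey pronoun bound across the clause boundary.
Strong reading: for every (g,t) with planted(g,t), watered(g,t).
Restrictor pairs: (g1,t1) ✓  (g2,t2) ✓  (g2,t3) ✓  (g2,t4) ✓  (g2,t5) ✓  (g4,t5) ✓  (g5,t1) ✓  (g5,t3) ✓  (g6,t5) ✓
Every restrictor pair satisfies the scope.

True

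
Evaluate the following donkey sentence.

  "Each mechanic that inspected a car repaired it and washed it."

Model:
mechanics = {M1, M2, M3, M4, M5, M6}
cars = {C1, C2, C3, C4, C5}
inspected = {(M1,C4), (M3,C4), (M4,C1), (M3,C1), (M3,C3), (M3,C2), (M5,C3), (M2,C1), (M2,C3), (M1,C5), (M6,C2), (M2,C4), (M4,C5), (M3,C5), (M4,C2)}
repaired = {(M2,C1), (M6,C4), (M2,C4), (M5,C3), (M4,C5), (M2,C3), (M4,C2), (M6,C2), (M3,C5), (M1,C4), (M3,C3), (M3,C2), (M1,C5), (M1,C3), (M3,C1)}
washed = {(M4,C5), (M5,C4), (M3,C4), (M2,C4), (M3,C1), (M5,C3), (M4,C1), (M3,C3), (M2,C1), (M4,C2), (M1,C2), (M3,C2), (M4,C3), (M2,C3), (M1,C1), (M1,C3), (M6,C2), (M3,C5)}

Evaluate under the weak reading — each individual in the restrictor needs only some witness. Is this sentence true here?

False

"it" takes "a car" as antecedent — a donkey pronoun bound across the clause boundary.
Weak reading: every mechanic m with some inspected-car has at least one inspected-car c such that repaired(m,c) ∧ washed(m,c).
Per mechanic: M1:✗  M2:✓  M3:✓  M4:✓  M5:✓  M6:✓
M1 has no witness among its inspected-cars.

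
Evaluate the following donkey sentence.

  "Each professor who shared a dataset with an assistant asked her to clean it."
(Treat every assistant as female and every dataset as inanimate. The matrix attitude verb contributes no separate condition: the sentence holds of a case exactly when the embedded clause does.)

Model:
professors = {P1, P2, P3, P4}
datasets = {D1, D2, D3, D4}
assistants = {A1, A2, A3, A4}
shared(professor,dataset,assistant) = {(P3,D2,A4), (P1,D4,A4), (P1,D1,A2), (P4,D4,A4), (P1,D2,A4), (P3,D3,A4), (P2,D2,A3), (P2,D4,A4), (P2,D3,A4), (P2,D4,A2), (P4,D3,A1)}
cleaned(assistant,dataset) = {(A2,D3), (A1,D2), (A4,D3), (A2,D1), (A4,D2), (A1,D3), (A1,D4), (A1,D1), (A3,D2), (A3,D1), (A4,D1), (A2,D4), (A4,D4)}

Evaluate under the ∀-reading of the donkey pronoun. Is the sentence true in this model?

True

"her" takes "an assistant" as antecedent and "it" takes "a dataset"; both are donkey pronouns co-varying with the restrictor.
Strong reading: for every (p,d,a) with shared(p,d,a), cleaned(a,d).
Restrictor triples: (P1,D1,A2)→cleaned(A2,D1) ✓  (P1,D2,A4)→cleaned(A4,D2) ✓  (P1,D4,A4)→cleaned(A4,D4) ✓  (P2,D2,A3)→cleaned(A3,D2) ✓  (P2,D3,A4)→cleaned(A4,D3) ✓  (P2,D4,A2)→cleaned(A2,D4) ✓  (P2,D4,A4)→cleaned(A4,D4) ✓  (P3,D2,A4)→cleaned(A4,D2) ✓  (P3,D3,A4)→cleaned(A4,D3) ✓  (P4,D3,A1)→cleaned(A1,D3) ✓  (P4,D4,A4)→cleaned(A4,D4) ✓
Every restrictor triple satisfies the scope.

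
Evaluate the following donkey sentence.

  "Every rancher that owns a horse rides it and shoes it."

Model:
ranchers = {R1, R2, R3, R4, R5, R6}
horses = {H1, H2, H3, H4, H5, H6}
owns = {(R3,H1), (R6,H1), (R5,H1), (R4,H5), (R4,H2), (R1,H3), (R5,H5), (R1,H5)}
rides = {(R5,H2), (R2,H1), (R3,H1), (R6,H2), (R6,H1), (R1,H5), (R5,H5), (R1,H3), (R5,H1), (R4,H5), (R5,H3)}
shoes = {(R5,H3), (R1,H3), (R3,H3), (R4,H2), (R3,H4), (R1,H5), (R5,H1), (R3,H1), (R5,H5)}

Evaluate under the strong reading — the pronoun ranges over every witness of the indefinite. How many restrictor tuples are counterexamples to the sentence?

3

"it" takes "a horse" as antecedent — a donkey pronoun bound across the clause boundary.
Strong reading: for every (r,h) with owns(r,h), rides(r,h) ∧ shoes(r,h).
Restrictor pairs: (R1,H3) ✓  (R1,H5) ✓  (R3,H1) ✓  (R4,H2) ✗  (R4,H5) ✗  (R5,H1) ✓  (R5,H5) ✓  (R6,H1) ✗
Counterexamples (restrictor pairs failing the scope): 3.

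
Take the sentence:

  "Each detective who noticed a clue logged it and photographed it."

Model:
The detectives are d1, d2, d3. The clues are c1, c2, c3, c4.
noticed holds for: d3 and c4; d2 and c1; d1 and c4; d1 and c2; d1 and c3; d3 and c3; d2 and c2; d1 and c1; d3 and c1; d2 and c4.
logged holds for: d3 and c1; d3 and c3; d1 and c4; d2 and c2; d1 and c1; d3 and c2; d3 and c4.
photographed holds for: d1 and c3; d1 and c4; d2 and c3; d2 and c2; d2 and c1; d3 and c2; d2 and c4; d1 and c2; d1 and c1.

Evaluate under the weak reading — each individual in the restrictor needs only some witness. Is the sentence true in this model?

False

"it" takes "a clue" as antecedent — a donkey pronoun bound across the clause boundary.
Weak reading: every detective d with some noticed-clue has at least one noticed-clue c such that logged(d,c) ∧ photographed(d,c).
Per detective: d1:✓  d2:✓  d3:✗
d3 has no witness among its noticed-clues.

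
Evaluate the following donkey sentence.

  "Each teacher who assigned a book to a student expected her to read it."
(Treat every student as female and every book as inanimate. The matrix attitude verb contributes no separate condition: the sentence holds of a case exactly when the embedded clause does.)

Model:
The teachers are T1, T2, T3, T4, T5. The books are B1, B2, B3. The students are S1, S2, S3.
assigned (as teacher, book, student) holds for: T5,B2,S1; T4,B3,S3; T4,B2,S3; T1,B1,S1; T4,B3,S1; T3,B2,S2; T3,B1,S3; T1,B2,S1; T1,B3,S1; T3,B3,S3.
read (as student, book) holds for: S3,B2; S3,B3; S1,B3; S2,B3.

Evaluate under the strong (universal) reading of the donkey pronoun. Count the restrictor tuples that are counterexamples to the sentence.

5

"her" takes "a student" as antecedent and "it" takes "a book"; both are donkey pronouns co-varying with the restrictor.
Strong reading: for every (t,b,s) with assigned(t,b,s), read(s,b).
Restrictor triples: (T1,B1,S1)→read(S1,B1) ✗  (T1,B2,S1)→read(S1,B2) ✗  (T1,B3,S1)→read(S1,B3) ✓  (T3,B1,S3)→read(S3,B1) ✗  (T3,B2,S2)→read(S2,B2) ✗  (T3,B3,S3)→read(S3,B3) ✓  (T4,B2,S3)→read(S3,B2) ✓  (T4,B3,S1)→read(S1,B3) ✓  (T4,B3,S3)→read(S3,B3) ✓  (T5,B2,S1)→read(S1,B2) ✗
Counterexamples (restrictor triples failing the scope): 5.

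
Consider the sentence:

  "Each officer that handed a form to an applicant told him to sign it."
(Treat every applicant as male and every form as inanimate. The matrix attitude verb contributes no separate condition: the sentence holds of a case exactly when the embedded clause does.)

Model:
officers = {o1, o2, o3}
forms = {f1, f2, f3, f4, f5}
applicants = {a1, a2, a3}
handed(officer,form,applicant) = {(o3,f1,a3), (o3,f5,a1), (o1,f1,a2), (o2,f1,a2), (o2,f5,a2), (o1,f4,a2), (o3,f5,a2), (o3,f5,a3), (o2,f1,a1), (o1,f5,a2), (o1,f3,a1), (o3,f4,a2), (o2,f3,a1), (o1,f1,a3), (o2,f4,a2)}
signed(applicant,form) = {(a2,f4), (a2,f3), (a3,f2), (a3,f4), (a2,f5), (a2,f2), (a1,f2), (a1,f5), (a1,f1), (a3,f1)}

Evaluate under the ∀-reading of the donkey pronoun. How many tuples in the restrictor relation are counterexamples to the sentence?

5

"him" takes "an applicant" as antecedent and "it" takes "a form"; both are donkey pronouns co-varying with the restrictor.
Strong reading: for every (o,f,a) with handed(o,f,a), signed(a,f).
Restrictor triples: (o1,f1,a2)→signed(a2,f1) ✗  (o1,f1,a3)→signed(a3,f1) ✓  (o1,f3,a1)→signed(a1,f3) ✗  (o1,f4,a2)→signed(a2,f4) ✓  (o1,f5,a2)→signed(a2,f5) ✓  (o2,f1,a1)→signed(a1,f1) ✓  (o2,f1,a2)→signed(a2,f1) ✗  (o2,f3,a1)→signed(a1,f3) ✗  (o2,f4,a2)→signed(a2,f4) ✓  (o2,f5,a2)→signed(a2,f5) ✓  (o3,f1,a3)→signed(a3,f1) ✓  (o3,f4,a2)→signed(a2,f4) ✓  (o3,f5,a1)→signed(a1,f5) ✓  (o3,f5,a2)→signed(a2,f5) ✓  (o3,f5,a3)→signed(a3,f5) ✗
Counterexamples (restrictor triples failing the scope): 5.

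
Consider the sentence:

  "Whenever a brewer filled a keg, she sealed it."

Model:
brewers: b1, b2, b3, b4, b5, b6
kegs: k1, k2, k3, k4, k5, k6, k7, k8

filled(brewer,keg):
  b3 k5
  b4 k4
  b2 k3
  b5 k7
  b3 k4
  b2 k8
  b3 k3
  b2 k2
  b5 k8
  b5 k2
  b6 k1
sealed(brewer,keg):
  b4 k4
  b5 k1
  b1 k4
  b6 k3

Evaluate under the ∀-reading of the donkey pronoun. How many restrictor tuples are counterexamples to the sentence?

10

"it" takes "a keg" as antecedent — a donkey pronoun bound across the clause boundary.
Strong reading: for every (b,k) with filled(b,k), sealed(b,k).
Restrictor pairs: (b2,k2) ✗  (b2,k3) ✗  (b2,k8) ✗  (b3,k3) ✗  (b3,k4) ✗  (b3,k5) ✗  (b4,k4) ✓  (b5,k2) ✗  (b5,k7) ✗  (b5,k8) ✗  (b6,k1) ✗
Counterexamples (restrictor pairs failing the scope): 10.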